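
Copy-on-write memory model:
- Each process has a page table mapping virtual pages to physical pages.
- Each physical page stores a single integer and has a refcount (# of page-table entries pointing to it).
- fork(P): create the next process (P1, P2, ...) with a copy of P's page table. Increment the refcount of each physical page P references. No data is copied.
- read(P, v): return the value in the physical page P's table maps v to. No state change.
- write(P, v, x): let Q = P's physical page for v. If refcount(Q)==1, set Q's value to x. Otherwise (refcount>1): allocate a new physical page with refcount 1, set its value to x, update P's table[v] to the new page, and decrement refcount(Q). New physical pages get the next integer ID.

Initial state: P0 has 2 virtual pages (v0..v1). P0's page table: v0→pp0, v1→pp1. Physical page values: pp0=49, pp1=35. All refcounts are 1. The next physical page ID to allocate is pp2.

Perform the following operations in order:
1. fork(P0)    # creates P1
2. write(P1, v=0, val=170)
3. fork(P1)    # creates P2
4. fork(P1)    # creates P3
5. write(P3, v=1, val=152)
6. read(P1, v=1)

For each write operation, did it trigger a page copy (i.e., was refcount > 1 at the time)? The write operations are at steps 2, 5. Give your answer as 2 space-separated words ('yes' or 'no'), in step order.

Op 1: fork(P0) -> P1. 2 ppages; refcounts: pp0:2 pp1:2
Op 2: write(P1, v0, 170). refcount(pp0)=2>1 -> COPY to pp2. 3 ppages; refcounts: pp0:1 pp1:2 pp2:1
Op 3: fork(P1) -> P2. 3 ppages; refcounts: pp0:1 pp1:3 pp2:2
Op 4: fork(P1) -> P3. 3 ppages; refcounts: pp0:1 pp1:4 pp2:3
Op 5: write(P3, v1, 152). refcount(pp1)=4>1 -> COPY to pp3. 4 ppages; refcounts: pp0:1 pp1:3 pp2:3 pp3:1
Op 6: read(P1, v1) -> 35. No state change.

yes yes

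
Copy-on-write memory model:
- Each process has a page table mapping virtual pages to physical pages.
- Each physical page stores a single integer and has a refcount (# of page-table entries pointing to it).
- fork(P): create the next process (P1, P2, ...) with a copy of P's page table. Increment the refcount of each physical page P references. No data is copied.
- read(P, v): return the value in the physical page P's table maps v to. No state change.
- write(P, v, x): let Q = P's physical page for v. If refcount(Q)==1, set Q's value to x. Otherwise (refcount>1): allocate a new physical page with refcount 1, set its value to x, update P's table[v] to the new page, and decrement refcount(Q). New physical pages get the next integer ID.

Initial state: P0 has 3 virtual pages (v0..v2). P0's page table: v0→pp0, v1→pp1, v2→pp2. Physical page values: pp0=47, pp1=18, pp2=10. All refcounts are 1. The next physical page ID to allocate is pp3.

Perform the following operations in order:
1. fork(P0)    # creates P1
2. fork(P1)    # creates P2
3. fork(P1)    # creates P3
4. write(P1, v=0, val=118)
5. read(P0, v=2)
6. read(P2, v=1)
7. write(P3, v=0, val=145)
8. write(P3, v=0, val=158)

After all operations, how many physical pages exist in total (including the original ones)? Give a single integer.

Op 1: fork(P0) -> P1. 3 ppages; refcounts: pp0:2 pp1:2 pp2:2
Op 2: fork(P1) -> P2. 3 ppages; refcounts: pp0:3 pp1:3 pp2:3
Op 3: fork(P1) -> P3. 3 ppages; refcounts: pp0:4 pp1:4 pp2:4
Op 4: write(P1, v0, 118). refcount(pp0)=4>1 -> COPY to pp3. 4 ppages; refcounts: pp0:3 pp1:4 pp2:4 pp3:1
Op 5: read(P0, v2) -> 10. No state change.
Op 6: read(P2, v1) -> 18. No state change.
Op 7: write(P3, v0, 145). refcount(pp0)=3>1 -> COPY to pp4. 5 ppages; refcounts: pp0:2 pp1:4 pp2:4 pp3:1 pp4:1
Op 8: write(P3, v0, 158). refcount(pp4)=1 -> write in place. 5 ppages; refcounts: pp0:2 pp1:4 pp2:4 pp3:1 pp4:1

Answer: 5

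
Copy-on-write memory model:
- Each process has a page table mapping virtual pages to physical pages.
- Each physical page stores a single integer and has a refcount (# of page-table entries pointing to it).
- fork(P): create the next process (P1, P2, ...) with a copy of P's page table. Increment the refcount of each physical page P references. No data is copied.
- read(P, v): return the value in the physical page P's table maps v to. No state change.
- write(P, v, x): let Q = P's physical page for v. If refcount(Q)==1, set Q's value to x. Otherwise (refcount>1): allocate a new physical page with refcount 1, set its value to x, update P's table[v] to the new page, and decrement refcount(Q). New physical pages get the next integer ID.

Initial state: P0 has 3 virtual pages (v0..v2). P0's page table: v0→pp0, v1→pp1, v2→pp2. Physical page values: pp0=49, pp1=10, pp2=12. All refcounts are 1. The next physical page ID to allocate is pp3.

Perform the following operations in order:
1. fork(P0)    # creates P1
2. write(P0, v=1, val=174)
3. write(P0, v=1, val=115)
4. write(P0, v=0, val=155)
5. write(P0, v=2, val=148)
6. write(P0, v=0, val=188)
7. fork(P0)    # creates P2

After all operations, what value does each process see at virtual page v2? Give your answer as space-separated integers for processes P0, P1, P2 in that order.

Answer: 148 12 148

Derivation:
Op 1: fork(P0) -> P1. 3 ppages; refcounts: pp0:2 pp1:2 pp2:2
Op 2: write(P0, v1, 174). refcount(pp1)=2>1 -> COPY to pp3. 4 ppages; refcounts: pp0:2 pp1:1 pp2:2 pp3:1
Op 3: write(P0, v1, 115). refcount(pp3)=1 -> write in place. 4 ppages; refcounts: pp0:2 pp1:1 pp2:2 pp3:1
Op 4: write(P0, v0, 155). refcount(pp0)=2>1 -> COPY to pp4. 5 ppages; refcounts: pp0:1 pp1:1 pp2:2 pp3:1 pp4:1
Op 5: write(P0, v2, 148). refcount(pp2)=2>1 -> COPY to pp5. 6 ppages; refcounts: pp0:1 pp1:1 pp2:1 pp3:1 pp4:1 pp5:1
Op 6: write(P0, v0, 188). refcount(pp4)=1 -> write in place. 6 ppages; refcounts: pp0:1 pp1:1 pp2:1 pp3:1 pp4:1 pp5:1
Op 7: fork(P0) -> P2. 6 ppages; refcounts: pp0:1 pp1:1 pp2:1 pp3:2 pp4:2 pp5:2
P0: v2 -> pp5 = 148
P1: v2 -> pp2 = 12
P2: v2 -> pp5 = 148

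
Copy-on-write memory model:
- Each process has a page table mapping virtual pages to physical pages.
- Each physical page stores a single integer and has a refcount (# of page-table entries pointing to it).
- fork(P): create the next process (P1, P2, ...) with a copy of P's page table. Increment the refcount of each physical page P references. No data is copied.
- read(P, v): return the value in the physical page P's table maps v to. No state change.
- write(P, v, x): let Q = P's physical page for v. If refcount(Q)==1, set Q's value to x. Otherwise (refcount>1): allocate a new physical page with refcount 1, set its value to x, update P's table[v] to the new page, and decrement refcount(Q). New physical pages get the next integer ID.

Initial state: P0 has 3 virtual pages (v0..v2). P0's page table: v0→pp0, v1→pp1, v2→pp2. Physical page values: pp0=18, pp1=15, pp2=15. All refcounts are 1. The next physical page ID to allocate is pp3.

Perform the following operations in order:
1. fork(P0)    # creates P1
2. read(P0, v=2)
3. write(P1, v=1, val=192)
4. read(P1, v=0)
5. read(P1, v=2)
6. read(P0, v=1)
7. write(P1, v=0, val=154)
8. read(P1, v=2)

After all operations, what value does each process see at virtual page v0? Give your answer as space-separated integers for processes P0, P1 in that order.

Answer: 18 154

Derivation:
Op 1: fork(P0) -> P1. 3 ppages; refcounts: pp0:2 pp1:2 pp2:2
Op 2: read(P0, v2) -> 15. No state change.
Op 3: write(P1, v1, 192). refcount(pp1)=2>1 -> COPY to pp3. 4 ppages; refcounts: pp0:2 pp1:1 pp2:2 pp3:1
Op 4: read(P1, v0) -> 18. No state change.
Op 5: read(P1, v2) -> 15. No state change.
Op 6: read(P0, v1) -> 15. No state change.
Op 7: write(P1, v0, 154). refcount(pp0)=2>1 -> COPY to pp4. 5 ppages; refcounts: pp0:1 pp1:1 pp2:2 pp3:1 pp4:1
Op 8: read(P1, v2) -> 15. No state change.
P0: v0 -> pp0 = 18
P1: v0 -> pp4 = 154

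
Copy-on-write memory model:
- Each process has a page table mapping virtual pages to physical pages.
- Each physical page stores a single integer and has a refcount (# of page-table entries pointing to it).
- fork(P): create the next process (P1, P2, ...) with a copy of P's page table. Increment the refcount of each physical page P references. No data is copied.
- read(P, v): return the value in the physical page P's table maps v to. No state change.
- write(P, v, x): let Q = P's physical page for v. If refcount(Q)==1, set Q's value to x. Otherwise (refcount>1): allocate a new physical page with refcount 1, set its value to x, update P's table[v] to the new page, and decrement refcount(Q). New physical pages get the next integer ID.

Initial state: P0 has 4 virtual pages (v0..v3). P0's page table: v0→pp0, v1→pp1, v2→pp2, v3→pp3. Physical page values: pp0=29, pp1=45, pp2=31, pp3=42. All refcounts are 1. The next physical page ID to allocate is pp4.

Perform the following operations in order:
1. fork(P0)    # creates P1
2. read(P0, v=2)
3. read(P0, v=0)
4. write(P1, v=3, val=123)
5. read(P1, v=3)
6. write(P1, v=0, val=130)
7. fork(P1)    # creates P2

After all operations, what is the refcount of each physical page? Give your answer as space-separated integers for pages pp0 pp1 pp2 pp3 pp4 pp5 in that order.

Answer: 1 3 3 1 2 2

Derivation:
Op 1: fork(P0) -> P1. 4 ppages; refcounts: pp0:2 pp1:2 pp2:2 pp3:2
Op 2: read(P0, v2) -> 31. No state change.
Op 3: read(P0, v0) -> 29. No state change.
Op 4: write(P1, v3, 123). refcount(pp3)=2>1 -> COPY to pp4. 5 ppages; refcounts: pp0:2 pp1:2 pp2:2 pp3:1 pp4:1
Op 5: read(P1, v3) -> 123. No state change.
Op 6: write(P1, v0, 130). refcount(pp0)=2>1 -> COPY to pp5. 6 ppages; refcounts: pp0:1 pp1:2 pp2:2 pp3:1 pp4:1 pp5:1
Op 7: fork(P1) -> P2. 6 ppages; refcounts: pp0:1 pp1:3 pp2:3 pp3:1 pp4:2 pp5:2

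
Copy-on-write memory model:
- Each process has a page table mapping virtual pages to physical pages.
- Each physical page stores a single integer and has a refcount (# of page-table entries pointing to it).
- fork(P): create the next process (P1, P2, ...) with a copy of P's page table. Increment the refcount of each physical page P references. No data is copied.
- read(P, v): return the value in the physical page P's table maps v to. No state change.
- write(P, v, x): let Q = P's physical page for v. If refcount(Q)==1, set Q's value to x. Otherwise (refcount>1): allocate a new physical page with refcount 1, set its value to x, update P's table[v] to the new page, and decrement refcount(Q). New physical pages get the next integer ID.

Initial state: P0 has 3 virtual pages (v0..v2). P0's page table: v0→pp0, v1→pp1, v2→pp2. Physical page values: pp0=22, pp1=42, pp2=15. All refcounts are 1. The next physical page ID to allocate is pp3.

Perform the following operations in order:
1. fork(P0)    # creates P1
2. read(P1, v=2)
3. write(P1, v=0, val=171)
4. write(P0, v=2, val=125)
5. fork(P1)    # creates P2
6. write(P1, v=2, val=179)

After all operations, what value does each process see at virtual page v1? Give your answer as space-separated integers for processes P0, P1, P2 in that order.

Op 1: fork(P0) -> P1. 3 ppages; refcounts: pp0:2 pp1:2 pp2:2
Op 2: read(P1, v2) -> 15. No state change.
Op 3: write(P1, v0, 171). refcount(pp0)=2>1 -> COPY to pp3. 4 ppages; refcounts: pp0:1 pp1:2 pp2:2 pp3:1
Op 4: write(P0, v2, 125). refcount(pp2)=2>1 -> COPY to pp4. 5 ppages; refcounts: pp0:1 pp1:2 pp2:1 pp3:1 pp4:1
Op 5: fork(P1) -> P2. 5 ppages; refcounts: pp0:1 pp1:3 pp2:2 pp3:2 pp4:1
Op 6: write(P1, v2, 179). refcount(pp2)=2>1 -> COPY to pp5. 6 ppages; refcounts: pp0:1 pp1:3 pp2:1 pp3:2 pp4:1 pp5:1
P0: v1 -> pp1 = 42
P1: v1 -> pp1 = 42
P2: v1 -> pp1 = 42

Answer: 42 42 42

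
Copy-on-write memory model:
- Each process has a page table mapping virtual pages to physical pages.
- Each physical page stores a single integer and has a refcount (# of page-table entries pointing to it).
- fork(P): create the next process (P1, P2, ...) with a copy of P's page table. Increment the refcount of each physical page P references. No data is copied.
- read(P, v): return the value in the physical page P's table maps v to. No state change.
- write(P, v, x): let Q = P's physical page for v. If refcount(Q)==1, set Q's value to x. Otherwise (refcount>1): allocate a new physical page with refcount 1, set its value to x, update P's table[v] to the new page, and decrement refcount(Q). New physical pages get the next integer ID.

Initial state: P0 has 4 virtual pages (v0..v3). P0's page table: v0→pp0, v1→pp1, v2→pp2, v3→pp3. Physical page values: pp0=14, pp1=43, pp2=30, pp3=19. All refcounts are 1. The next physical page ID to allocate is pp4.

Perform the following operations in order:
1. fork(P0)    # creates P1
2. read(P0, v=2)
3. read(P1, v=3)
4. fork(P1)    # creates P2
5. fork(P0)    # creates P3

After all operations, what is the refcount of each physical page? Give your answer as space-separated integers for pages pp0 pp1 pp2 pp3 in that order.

Op 1: fork(P0) -> P1. 4 ppages; refcounts: pp0:2 pp1:2 pp2:2 pp3:2
Op 2: read(P0, v2) -> 30. No state change.
Op 3: read(P1, v3) -> 19. No state change.
Op 4: fork(P1) -> P2. 4 ppages; refcounts: pp0:3 pp1:3 pp2:3 pp3:3
Op 5: fork(P0) -> P3. 4 ppages; refcounts: pp0:4 pp1:4 pp2:4 pp3:4

Answer: 4 4 4 4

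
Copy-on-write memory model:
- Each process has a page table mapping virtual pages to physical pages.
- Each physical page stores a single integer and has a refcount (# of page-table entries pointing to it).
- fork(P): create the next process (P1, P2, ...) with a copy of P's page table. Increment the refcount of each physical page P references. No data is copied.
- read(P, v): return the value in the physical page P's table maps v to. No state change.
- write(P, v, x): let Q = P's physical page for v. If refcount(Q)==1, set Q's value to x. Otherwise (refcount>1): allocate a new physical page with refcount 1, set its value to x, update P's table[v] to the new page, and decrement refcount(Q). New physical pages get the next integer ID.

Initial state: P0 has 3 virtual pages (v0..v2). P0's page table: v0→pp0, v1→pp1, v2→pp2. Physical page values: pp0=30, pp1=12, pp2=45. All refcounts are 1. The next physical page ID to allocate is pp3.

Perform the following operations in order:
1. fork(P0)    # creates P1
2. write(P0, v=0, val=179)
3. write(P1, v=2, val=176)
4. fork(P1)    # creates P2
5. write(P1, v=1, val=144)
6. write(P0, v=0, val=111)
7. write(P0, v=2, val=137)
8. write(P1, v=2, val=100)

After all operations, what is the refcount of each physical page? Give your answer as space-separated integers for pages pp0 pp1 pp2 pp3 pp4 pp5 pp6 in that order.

Answer: 2 2 1 1 1 1 1

Derivation:
Op 1: fork(P0) -> P1. 3 ppages; refcounts: pp0:2 pp1:2 pp2:2
Op 2: write(P0, v0, 179). refcount(pp0)=2>1 -> COPY to pp3. 4 ppages; refcounts: pp0:1 pp1:2 pp2:2 pp3:1
Op 3: write(P1, v2, 176). refcount(pp2)=2>1 -> COPY to pp4. 5 ppages; refcounts: pp0:1 pp1:2 pp2:1 pp3:1 pp4:1
Op 4: fork(P1) -> P2. 5 ppages; refcounts: pp0:2 pp1:3 pp2:1 pp3:1 pp4:2
Op 5: write(P1, v1, 144). refcount(pp1)=3>1 -> COPY to pp5. 6 ppages; refcounts: pp0:2 pp1:2 pp2:1 pp3:1 pp4:2 pp5:1
Op 6: write(P0, v0, 111). refcount(pp3)=1 -> write in place. 6 ppages; refcounts: pp0:2 pp1:2 pp2:1 pp3:1 pp4:2 pp5:1
Op 7: write(P0, v2, 137). refcount(pp2)=1 -> write in place. 6 ppages; refcounts: pp0:2 pp1:2 pp2:1 pp3:1 pp4:2 pp5:1
Op 8: write(P1, v2, 100). refcount(pp4)=2>1 -> COPY to pp6. 7 ppages; refcounts: pp0:2 pp1:2 pp2:1 pp3:1 pp4:1 pp5:1 pp6:1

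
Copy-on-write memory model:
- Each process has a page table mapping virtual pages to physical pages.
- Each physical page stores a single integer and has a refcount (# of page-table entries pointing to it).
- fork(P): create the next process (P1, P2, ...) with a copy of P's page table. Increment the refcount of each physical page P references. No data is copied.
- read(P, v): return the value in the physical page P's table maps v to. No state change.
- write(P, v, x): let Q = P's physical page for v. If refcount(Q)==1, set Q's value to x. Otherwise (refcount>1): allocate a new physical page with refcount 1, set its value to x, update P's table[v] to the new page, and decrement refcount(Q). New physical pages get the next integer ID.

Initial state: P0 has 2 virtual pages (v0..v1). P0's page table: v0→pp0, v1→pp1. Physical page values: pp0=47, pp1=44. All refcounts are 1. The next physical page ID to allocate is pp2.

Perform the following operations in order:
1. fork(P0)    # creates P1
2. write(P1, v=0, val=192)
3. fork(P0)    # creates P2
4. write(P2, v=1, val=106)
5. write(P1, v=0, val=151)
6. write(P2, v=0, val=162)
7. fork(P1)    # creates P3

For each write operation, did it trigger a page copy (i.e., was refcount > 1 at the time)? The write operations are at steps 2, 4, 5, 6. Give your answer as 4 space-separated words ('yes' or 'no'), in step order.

Op 1: fork(P0) -> P1. 2 ppages; refcounts: pp0:2 pp1:2
Op 2: write(P1, v0, 192). refcount(pp0)=2>1 -> COPY to pp2. 3 ppages; refcounts: pp0:1 pp1:2 pp2:1
Op 3: fork(P0) -> P2. 3 ppages; refcounts: pp0:2 pp1:3 pp2:1
Op 4: write(P2, v1, 106). refcount(pp1)=3>1 -> COPY to pp3. 4 ppages; refcounts: pp0:2 pp1:2 pp2:1 pp3:1
Op 5: write(P1, v0, 151). refcount(pp2)=1 -> write in place. 4 ppages; refcounts: pp0:2 pp1:2 pp2:1 pp3:1
Op 6: write(P2, v0, 162). refcount(pp0)=2>1 -> COPY to pp4. 5 ppages; refcounts: pp0:1 pp1:2 pp2:1 pp3:1 pp4:1
Op 7: fork(P1) -> P3. 5 ppages; refcounts: pp0:1 pp1:3 pp2:2 pp3:1 pp4:1

yes yes no yes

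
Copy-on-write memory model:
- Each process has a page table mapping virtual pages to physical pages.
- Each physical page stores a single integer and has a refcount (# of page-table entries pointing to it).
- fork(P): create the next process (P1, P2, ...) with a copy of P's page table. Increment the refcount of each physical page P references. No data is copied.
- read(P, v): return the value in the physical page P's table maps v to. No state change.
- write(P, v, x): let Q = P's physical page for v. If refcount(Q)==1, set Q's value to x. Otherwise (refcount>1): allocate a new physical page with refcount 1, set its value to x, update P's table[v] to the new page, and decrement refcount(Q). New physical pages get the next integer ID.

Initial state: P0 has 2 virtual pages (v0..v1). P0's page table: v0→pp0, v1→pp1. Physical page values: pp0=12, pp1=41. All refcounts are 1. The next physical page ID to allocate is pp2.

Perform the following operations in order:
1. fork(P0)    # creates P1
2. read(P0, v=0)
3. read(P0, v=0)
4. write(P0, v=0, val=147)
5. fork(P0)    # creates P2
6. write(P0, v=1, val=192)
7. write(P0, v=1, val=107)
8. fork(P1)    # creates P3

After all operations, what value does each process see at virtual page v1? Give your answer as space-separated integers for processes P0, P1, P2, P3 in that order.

Op 1: fork(P0) -> P1. 2 ppages; refcounts: pp0:2 pp1:2
Op 2: read(P0, v0) -> 12. No state change.
Op 3: read(P0, v0) -> 12. No state change.
Op 4: write(P0, v0, 147). refcount(pp0)=2>1 -> COPY to pp2. 3 ppages; refcounts: pp0:1 pp1:2 pp2:1
Op 5: fork(P0) -> P2. 3 ppages; refcounts: pp0:1 pp1:3 pp2:2
Op 6: write(P0, v1, 192). refcount(pp1)=3>1 -> COPY to pp3. 4 ppages; refcounts: pp0:1 pp1:2 pp2:2 pp3:1
Op 7: write(P0, v1, 107). refcount(pp3)=1 -> write in place. 4 ppages; refcounts: pp0:1 pp1:2 pp2:2 pp3:1
Op 8: fork(P1) -> P3. 4 ppages; refcounts: pp0:2 pp1:3 pp2:2 pp3:1
P0: v1 -> pp3 = 107
P1: v1 -> pp1 = 41
P2: v1 -> pp1 = 41
P3: v1 -> pp1 = 41

Answer: 107 41 41 41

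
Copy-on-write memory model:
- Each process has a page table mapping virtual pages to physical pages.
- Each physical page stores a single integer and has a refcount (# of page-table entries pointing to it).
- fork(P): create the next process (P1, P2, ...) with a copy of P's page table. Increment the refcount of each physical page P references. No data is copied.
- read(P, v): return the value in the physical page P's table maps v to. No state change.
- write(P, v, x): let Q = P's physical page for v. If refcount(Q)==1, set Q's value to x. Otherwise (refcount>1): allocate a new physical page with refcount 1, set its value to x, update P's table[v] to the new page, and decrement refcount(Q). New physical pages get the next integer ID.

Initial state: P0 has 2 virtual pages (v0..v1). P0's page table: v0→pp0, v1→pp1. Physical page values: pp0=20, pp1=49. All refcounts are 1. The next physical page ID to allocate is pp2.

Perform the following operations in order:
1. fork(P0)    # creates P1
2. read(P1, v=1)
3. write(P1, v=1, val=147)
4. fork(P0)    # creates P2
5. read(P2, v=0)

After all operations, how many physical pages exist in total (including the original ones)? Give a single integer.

Answer: 3

Derivation:
Op 1: fork(P0) -> P1. 2 ppages; refcounts: pp0:2 pp1:2
Op 2: read(P1, v1) -> 49. No state change.
Op 3: write(P1, v1, 147). refcount(pp1)=2>1 -> COPY to pp2. 3 ppages; refcounts: pp0:2 pp1:1 pp2:1
Op 4: fork(P0) -> P2. 3 ppages; refcounts: pp0:3 pp1:2 pp2:1
Op 5: read(P2, v0) -> 20. No state change.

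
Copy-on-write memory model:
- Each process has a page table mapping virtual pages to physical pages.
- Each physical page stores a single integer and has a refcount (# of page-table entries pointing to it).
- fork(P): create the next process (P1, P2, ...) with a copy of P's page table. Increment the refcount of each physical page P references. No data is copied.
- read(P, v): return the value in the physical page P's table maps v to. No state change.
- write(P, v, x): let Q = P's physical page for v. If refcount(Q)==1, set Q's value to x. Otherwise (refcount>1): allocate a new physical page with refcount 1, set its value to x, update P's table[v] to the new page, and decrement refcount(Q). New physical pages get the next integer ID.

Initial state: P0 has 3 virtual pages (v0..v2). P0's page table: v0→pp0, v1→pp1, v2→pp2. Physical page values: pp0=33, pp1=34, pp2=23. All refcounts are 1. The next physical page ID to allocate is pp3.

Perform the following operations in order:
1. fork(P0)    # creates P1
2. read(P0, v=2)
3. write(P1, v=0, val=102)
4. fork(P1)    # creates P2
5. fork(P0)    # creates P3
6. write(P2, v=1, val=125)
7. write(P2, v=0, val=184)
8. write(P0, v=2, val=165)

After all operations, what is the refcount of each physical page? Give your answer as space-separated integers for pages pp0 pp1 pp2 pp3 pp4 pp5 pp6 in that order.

Op 1: fork(P0) -> P1. 3 ppages; refcounts: pp0:2 pp1:2 pp2:2
Op 2: read(P0, v2) -> 23. No state change.
Op 3: write(P1, v0, 102). refcount(pp0)=2>1 -> COPY to pp3. 4 ppages; refcounts: pp0:1 pp1:2 pp2:2 pp3:1
Op 4: fork(P1) -> P2. 4 ppages; refcounts: pp0:1 pp1:3 pp2:3 pp3:2
Op 5: fork(P0) -> P3. 4 ppages; refcounts: pp0:2 pp1:4 pp2:4 pp3:2
Op 6: write(P2, v1, 125). refcount(pp1)=4>1 -> COPY to pp4. 5 ppages; refcounts: pp0:2 pp1:3 pp2:4 pp3:2 pp4:1
Op 7: write(P2, v0, 184). refcount(pp3)=2>1 -> COPY to pp5. 6 ppages; refcounts: pp0:2 pp1:3 pp2:4 pp3:1 pp4:1 pp5:1
Op 8: write(P0, v2, 165). refcount(pp2)=4>1 -> COPY to pp6. 7 ppages; refcounts: pp0:2 pp1:3 pp2:3 pp3:1 pp4:1 pp5:1 pp6:1

Answer: 2 3 3 1 1 1 1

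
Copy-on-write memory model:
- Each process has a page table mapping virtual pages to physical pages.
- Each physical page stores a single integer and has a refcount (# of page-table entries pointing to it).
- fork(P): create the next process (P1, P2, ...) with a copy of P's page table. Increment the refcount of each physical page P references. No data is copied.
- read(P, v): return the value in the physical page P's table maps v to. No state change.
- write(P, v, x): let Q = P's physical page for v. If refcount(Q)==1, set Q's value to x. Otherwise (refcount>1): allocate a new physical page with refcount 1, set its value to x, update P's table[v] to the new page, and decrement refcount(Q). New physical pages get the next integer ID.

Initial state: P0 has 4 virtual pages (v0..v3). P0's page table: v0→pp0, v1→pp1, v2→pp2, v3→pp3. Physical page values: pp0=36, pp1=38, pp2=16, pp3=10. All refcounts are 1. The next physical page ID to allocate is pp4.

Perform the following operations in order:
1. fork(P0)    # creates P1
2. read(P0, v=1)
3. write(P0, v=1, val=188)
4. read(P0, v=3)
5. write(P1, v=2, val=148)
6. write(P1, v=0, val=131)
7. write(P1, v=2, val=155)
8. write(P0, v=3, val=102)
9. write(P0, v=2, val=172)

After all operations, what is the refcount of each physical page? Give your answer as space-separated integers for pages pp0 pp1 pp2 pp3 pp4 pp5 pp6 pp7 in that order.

Op 1: fork(P0) -> P1. 4 ppages; refcounts: pp0:2 pp1:2 pp2:2 pp3:2
Op 2: read(P0, v1) -> 38. No state change.
Op 3: write(P0, v1, 188). refcount(pp1)=2>1 -> COPY to pp4. 5 ppages; refcounts: pp0:2 pp1:1 pp2:2 pp3:2 pp4:1
Op 4: read(P0, v3) -> 10. No state change.
Op 5: write(P1, v2, 148). refcount(pp2)=2>1 -> COPY to pp5. 6 ppages; refcounts: pp0:2 pp1:1 pp2:1 pp3:2 pp4:1 pp5:1
Op 6: write(P1, v0, 131). refcount(pp0)=2>1 -> COPY to pp6. 7 ppages; refcounts: pp0:1 pp1:1 pp2:1 pp3:2 pp4:1 pp5:1 pp6:1
Op 7: write(P1, v2, 155). refcount(pp5)=1 -> write in place. 7 ppages; refcounts: pp0:1 pp1:1 pp2:1 pp3:2 pp4:1 pp5:1 pp6:1
Op 8: write(P0, v3, 102). refcount(pp3)=2>1 -> COPY to pp7. 8 ppages; refcounts: pp0:1 pp1:1 pp2:1 pp3:1 pp4:1 pp5:1 pp6:1 pp7:1
Op 9: write(P0, v2, 172). refcount(pp2)=1 -> write in place. 8 ppages; refcounts: pp0:1 pp1:1 pp2:1 pp3:1 pp4:1 pp5:1 pp6:1 pp7:1

Answer: 1 1 1 1 1 1 1 1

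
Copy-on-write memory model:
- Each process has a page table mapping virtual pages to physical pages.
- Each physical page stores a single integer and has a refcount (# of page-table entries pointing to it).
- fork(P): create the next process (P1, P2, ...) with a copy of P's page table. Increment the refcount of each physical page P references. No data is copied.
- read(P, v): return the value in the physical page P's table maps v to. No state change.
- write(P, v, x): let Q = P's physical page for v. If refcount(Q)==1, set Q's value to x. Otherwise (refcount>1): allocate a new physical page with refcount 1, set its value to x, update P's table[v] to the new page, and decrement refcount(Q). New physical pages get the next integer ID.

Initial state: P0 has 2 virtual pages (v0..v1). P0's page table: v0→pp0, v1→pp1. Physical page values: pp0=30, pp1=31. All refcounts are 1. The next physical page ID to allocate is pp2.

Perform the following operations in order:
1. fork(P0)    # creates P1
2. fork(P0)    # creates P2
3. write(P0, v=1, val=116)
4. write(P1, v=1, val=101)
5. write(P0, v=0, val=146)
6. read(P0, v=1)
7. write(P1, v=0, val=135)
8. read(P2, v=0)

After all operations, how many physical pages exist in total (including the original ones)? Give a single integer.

Op 1: fork(P0) -> P1. 2 ppages; refcounts: pp0:2 pp1:2
Op 2: fork(P0) -> P2. 2 ppages; refcounts: pp0:3 pp1:3
Op 3: write(P0, v1, 116). refcount(pp1)=3>1 -> COPY to pp2. 3 ppages; refcounts: pp0:3 pp1:2 pp2:1
Op 4: write(P1, v1, 101). refcount(pp1)=2>1 -> COPY to pp3. 4 ppages; refcounts: pp0:3 pp1:1 pp2:1 pp3:1
Op 5: write(P0, v0, 146). refcount(pp0)=3>1 -> COPY to pp4. 5 ppages; refcounts: pp0:2 pp1:1 pp2:1 pp3:1 pp4:1
Op 6: read(P0, v1) -> 116. No state change.
Op 7: write(P1, v0, 135). refcount(pp0)=2>1 -> COPY to pp5. 6 ppages; refcounts: pp0:1 pp1:1 pp2:1 pp3:1 pp4:1 pp5:1
Op 8: read(P2, v0) -> 30. No state change.

Answer: 6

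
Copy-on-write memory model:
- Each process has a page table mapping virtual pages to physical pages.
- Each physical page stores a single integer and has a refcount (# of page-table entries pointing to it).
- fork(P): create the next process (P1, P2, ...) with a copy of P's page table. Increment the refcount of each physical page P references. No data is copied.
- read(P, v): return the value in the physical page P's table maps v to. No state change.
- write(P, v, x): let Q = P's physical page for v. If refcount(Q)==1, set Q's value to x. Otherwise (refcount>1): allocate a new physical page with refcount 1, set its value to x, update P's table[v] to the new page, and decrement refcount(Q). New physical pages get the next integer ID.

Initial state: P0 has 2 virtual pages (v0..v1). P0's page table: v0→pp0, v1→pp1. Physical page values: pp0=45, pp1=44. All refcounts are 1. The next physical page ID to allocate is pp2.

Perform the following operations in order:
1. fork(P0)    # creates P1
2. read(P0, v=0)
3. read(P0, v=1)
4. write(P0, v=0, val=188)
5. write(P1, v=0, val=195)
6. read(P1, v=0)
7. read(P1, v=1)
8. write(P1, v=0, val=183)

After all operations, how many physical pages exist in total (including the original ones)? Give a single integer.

Answer: 3

Derivation:
Op 1: fork(P0) -> P1. 2 ppages; refcounts: pp0:2 pp1:2
Op 2: read(P0, v0) -> 45. No state change.
Op 3: read(P0, v1) -> 44. No state change.
Op 4: write(P0, v0, 188). refcount(pp0)=2>1 -> COPY to pp2. 3 ppages; refcounts: pp0:1 pp1:2 pp2:1
Op 5: write(P1, v0, 195). refcount(pp0)=1 -> write in place. 3 ppages; refcounts: pp0:1 pp1:2 pp2:1
Op 6: read(P1, v0) -> 195. No state change.
Op 7: read(P1, v1) -> 44. No state change.
Op 8: write(P1, v0, 183). refcount(pp0)=1 -> write in place. 3 ppages; refcounts: pp0:1 pp1:2 pp2:1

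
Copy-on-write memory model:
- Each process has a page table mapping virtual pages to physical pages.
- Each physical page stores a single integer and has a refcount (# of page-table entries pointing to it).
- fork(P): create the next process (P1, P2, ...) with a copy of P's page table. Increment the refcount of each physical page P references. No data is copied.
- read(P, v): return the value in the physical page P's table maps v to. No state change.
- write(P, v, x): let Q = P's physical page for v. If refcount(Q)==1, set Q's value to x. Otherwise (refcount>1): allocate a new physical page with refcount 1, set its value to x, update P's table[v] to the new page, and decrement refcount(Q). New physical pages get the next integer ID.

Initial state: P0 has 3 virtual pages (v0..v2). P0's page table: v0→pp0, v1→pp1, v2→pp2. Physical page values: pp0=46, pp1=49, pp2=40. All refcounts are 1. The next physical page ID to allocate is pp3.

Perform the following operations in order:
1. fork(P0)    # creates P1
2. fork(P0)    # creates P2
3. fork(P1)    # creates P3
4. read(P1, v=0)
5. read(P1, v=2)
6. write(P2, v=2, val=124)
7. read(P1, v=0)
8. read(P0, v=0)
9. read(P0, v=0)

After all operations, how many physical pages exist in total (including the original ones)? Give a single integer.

Answer: 4

Derivation:
Op 1: fork(P0) -> P1. 3 ppages; refcounts: pp0:2 pp1:2 pp2:2
Op 2: fork(P0) -> P2. 3 ppages; refcounts: pp0:3 pp1:3 pp2:3
Op 3: fork(P1) -> P3. 3 ppages; refcounts: pp0:4 pp1:4 pp2:4
Op 4: read(P1, v0) -> 46. No state change.
Op 5: read(P1, v2) -> 40. No state change.
Op 6: write(P2, v2, 124). refcount(pp2)=4>1 -> COPY to pp3. 4 ppages; refcounts: pp0:4 pp1:4 pp2:3 pp3:1
Op 7: read(P1, v0) -> 46. No state change.
Op 8: read(P0, v0) -> 46. No state change.
Op 9: read(P0, v0) -> 46. No state change.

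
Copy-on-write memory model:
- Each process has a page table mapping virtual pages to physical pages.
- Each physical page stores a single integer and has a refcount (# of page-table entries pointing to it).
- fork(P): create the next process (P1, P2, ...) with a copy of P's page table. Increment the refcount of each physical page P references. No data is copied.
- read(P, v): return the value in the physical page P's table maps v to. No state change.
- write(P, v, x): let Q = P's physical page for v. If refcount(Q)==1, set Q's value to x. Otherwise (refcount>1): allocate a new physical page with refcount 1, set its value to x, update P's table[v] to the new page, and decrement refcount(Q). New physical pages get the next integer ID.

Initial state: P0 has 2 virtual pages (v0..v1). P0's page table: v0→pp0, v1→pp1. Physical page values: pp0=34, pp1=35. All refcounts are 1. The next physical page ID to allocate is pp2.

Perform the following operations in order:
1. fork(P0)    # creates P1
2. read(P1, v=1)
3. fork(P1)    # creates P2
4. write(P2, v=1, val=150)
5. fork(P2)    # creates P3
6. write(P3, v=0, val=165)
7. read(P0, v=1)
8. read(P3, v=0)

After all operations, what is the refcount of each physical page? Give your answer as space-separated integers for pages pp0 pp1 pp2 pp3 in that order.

Answer: 3 2 2 1

Derivation:
Op 1: fork(P0) -> P1. 2 ppages; refcounts: pp0:2 pp1:2
Op 2: read(P1, v1) -> 35. No state change.
Op 3: fork(P1) -> P2. 2 ppages; refcounts: pp0:3 pp1:3
Op 4: write(P2, v1, 150). refcount(pp1)=3>1 -> COPY to pp2. 3 ppages; refcounts: pp0:3 pp1:2 pp2:1
Op 5: fork(P2) -> P3. 3 ppages; refcounts: pp0:4 pp1:2 pp2:2
Op 6: write(P3, v0, 165). refcount(pp0)=4>1 -> COPY to pp3. 4 ppages; refcounts: pp0:3 pp1:2 pp2:2 pp3:1
Op 7: read(P0, v1) -> 35. No state change.
Op 8: read(P3, v0) -> 165. No state change.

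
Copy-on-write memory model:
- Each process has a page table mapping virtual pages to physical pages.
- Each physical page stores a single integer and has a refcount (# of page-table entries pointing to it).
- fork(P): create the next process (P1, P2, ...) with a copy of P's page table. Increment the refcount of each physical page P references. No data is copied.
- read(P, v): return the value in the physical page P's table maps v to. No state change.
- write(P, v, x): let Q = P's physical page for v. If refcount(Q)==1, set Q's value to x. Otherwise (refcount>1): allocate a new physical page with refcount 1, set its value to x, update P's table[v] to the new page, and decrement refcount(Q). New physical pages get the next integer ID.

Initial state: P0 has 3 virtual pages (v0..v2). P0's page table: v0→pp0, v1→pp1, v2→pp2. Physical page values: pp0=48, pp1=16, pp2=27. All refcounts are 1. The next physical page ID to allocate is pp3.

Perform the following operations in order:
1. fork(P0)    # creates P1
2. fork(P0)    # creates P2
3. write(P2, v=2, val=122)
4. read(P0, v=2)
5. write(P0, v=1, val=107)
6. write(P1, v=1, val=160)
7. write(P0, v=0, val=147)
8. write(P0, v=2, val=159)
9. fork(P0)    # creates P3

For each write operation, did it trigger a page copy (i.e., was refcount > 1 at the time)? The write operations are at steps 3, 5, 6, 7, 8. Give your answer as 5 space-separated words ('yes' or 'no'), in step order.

Op 1: fork(P0) -> P1. 3 ppages; refcounts: pp0:2 pp1:2 pp2:2
Op 2: fork(P0) -> P2. 3 ppages; refcounts: pp0:3 pp1:3 pp2:3
Op 3: write(P2, v2, 122). refcount(pp2)=3>1 -> COPY to pp3. 4 ppages; refcounts: pp0:3 pp1:3 pp2:2 pp3:1
Op 4: read(P0, v2) -> 27. No state change.
Op 5: write(P0, v1, 107). refcount(pp1)=3>1 -> COPY to pp4. 5 ppages; refcounts: pp0:3 pp1:2 pp2:2 pp3:1 pp4:1
Op 6: write(P1, v1, 160). refcount(pp1)=2>1 -> COPY to pp5. 6 ppages; refcounts: pp0:3 pp1:1 pp2:2 pp3:1 pp4:1 pp5:1
Op 7: write(P0, v0, 147). refcount(pp0)=3>1 -> COPY to pp6. 7 ppages; refcounts: pp0:2 pp1:1 pp2:2 pp3:1 pp4:1 pp5:1 pp6:1
Op 8: write(P0, v2, 159). refcount(pp2)=2>1 -> COPY to pp7. 8 ppages; refcounts: pp0:2 pp1:1 pp2:1 pp3:1 pp4:1 pp5:1 pp6:1 pp7:1
Op 9: fork(P0) -> P3. 8 ppages; refcounts: pp0:2 pp1:1 pp2:1 pp3:1 pp4:2 pp5:1 pp6:2 pp7:2

yes yes yes yes yes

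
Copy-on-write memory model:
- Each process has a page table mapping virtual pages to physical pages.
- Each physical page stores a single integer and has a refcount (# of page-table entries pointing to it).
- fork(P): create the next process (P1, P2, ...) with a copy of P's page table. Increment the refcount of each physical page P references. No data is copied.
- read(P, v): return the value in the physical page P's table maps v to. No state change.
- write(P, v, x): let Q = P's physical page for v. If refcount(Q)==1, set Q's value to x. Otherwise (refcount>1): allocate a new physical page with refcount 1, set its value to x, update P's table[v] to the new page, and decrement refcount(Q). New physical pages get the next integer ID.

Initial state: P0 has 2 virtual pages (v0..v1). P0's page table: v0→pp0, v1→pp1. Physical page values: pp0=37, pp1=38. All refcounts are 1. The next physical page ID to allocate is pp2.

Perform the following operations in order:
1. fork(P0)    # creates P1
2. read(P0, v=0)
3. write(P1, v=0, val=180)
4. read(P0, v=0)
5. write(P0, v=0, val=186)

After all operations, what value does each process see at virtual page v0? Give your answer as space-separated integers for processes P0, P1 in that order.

Op 1: fork(P0) -> P1. 2 ppages; refcounts: pp0:2 pp1:2
Op 2: read(P0, v0) -> 37. No state change.
Op 3: write(P1, v0, 180). refcount(pp0)=2>1 -> COPY to pp2. 3 ppages; refcounts: pp0:1 pp1:2 pp2:1
Op 4: read(P0, v0) -> 37. No state change.
Op 5: write(P0, v0, 186). refcount(pp0)=1 -> write in place. 3 ppages; refcounts: pp0:1 pp1:2 pp2:1
P0: v0 -> pp0 = 186
P1: v0 -> pp2 = 180

Answer: 186 180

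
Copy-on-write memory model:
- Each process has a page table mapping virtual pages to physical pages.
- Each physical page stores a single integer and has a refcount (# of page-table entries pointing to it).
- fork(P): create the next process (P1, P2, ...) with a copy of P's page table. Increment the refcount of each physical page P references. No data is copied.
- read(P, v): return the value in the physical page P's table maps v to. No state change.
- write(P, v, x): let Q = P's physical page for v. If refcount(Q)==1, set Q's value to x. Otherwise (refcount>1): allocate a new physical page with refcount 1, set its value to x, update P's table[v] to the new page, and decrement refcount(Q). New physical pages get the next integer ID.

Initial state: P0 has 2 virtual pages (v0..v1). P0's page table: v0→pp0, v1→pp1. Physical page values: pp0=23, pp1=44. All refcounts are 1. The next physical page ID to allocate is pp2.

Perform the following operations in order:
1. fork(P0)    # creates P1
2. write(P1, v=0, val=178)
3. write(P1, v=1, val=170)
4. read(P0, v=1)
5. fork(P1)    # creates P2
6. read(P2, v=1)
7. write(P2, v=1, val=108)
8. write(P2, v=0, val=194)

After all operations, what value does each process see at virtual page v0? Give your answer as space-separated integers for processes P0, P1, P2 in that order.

Answer: 23 178 194

Derivation:
Op 1: fork(P0) -> P1. 2 ppages; refcounts: pp0:2 pp1:2
Op 2: write(P1, v0, 178). refcount(pp0)=2>1 -> COPY to pp2. 3 ppages; refcounts: pp0:1 pp1:2 pp2:1
Op 3: write(P1, v1, 170). refcount(pp1)=2>1 -> COPY to pp3. 4 ppages; refcounts: pp0:1 pp1:1 pp2:1 pp3:1
Op 4: read(P0, v1) -> 44. No state change.
Op 5: fork(P1) -> P2. 4 ppages; refcounts: pp0:1 pp1:1 pp2:2 pp3:2
Op 6: read(P2, v1) -> 170. No state change.
Op 7: write(P2, v1, 108). refcount(pp3)=2>1 -> COPY to pp4. 5 ppages; refcounts: pp0:1 pp1:1 pp2:2 pp3:1 pp4:1
Op 8: write(P2, v0, 194). refcount(pp2)=2>1 -> COPY to pp5. 6 ppages; refcounts: pp0:1 pp1:1 pp2:1 pp3:1 pp4:1 pp5:1
P0: v0 -> pp0 = 23
P1: v0 -> pp2 = 178
P2: v0 -> pp5 = 194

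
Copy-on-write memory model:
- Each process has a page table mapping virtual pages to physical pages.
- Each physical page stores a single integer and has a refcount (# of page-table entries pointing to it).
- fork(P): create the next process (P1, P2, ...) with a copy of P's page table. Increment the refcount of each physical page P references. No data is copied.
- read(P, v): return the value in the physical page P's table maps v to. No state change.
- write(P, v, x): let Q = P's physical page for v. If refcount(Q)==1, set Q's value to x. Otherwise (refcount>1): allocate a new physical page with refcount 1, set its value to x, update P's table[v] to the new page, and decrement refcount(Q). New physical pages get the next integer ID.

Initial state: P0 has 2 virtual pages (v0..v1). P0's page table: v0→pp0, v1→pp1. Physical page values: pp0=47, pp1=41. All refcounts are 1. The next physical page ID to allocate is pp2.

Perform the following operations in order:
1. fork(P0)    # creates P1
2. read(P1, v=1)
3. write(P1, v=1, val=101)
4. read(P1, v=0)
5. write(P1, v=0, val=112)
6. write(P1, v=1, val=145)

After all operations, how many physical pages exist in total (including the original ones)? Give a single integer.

Answer: 4

Derivation:
Op 1: fork(P0) -> P1. 2 ppages; refcounts: pp0:2 pp1:2
Op 2: read(P1, v1) -> 41. No state change.
Op 3: write(P1, v1, 101). refcount(pp1)=2>1 -> COPY to pp2. 3 ppages; refcounts: pp0:2 pp1:1 pp2:1
Op 4: read(P1, v0) -> 47. No state change.
Op 5: write(P1, v0, 112). refcount(pp0)=2>1 -> COPY to pp3. 4 ppages; refcounts: pp0:1 pp1:1 pp2:1 pp3:1
Op 6: write(P1, v1, 145). refcount(pp2)=1 -> write in place. 4 ppages; refcounts: pp0:1 pp1:1 pp2:1 pp3:1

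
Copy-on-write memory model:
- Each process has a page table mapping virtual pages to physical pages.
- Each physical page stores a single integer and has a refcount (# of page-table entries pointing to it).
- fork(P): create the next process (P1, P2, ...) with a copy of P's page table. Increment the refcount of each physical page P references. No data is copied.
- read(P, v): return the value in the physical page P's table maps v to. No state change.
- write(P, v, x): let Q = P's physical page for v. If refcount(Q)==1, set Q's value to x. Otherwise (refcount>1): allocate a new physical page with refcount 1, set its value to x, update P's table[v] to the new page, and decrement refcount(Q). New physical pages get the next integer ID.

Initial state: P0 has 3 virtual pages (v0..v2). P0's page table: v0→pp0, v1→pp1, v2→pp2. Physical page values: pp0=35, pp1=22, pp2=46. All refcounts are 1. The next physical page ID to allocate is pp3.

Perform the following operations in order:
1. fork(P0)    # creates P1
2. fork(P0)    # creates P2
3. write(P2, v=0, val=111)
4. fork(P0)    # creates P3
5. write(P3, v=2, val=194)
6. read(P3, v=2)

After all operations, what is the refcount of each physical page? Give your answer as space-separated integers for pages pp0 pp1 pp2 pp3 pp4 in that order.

Answer: 3 4 3 1 1

Derivation:
Op 1: fork(P0) -> P1. 3 ppages; refcounts: pp0:2 pp1:2 pp2:2
Op 2: fork(P0) -> P2. 3 ppages; refcounts: pp0:3 pp1:3 pp2:3
Op 3: write(P2, v0, 111). refcount(pp0)=3>1 -> COPY to pp3. 4 ppages; refcounts: pp0:2 pp1:3 pp2:3 pp3:1
Op 4: fork(P0) -> P3. 4 ppages; refcounts: pp0:3 pp1:4 pp2:4 pp3:1
Op 5: write(P3, v2, 194). refcount(pp2)=4>1 -> COPY to pp4. 5 ppages; refcounts: pp0:3 pp1:4 pp2:3 pp3:1 pp4:1
Op 6: read(P3, v2) -> 194. No state change.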